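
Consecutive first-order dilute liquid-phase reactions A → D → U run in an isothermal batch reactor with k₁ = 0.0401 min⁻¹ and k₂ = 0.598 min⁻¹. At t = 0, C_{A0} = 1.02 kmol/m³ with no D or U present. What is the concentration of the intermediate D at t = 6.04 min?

For first-order series with pure A initially, C_D(t) = k₁C_{A0}/(k₂−k₁)·(e^(−k₁t) − e^(−k₂t)).
e^(−k₁t) = e^(−0.0401×6.04) = e^(−0.2422) = 0.7849; e^(−k₂t) = e^(−3.612) = 0.02700.
C_D = 0.0401×1.02/(0.598−0.0401) × (0.7849−0.02700) = 0.07331×0.7579 = 0.05556 kmol/m³.

0.0556 kmol/m³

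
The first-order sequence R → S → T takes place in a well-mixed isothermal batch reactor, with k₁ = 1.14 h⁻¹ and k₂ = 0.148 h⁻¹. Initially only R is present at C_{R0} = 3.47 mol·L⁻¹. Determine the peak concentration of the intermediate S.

2.56 mol·L⁻¹

At the optimum, C_{S,max}/C_{R0} = (k₁/k₂)^[k₂/(k₂−k₁)].
= (1.14/0.148)^(0.148/(0.148−1.14)) = (7.703)^(-0.1492) = 0.7374.
C_{S,max} = 0.7374×3.47 = 2.56 mol·L⁻¹.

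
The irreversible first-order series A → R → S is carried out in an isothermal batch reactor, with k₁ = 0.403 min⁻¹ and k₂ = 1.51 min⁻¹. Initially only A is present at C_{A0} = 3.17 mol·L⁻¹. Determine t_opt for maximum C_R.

1.19 min

Setting dC_R/dt = 0 gives t_opt = ln(k₂/k₁)/(k₂−k₁).
= ln(1.51/0.403)/(1.51−0.403) = ln(3.747)/1.107 = 1.321/1.107 = 1.19 min.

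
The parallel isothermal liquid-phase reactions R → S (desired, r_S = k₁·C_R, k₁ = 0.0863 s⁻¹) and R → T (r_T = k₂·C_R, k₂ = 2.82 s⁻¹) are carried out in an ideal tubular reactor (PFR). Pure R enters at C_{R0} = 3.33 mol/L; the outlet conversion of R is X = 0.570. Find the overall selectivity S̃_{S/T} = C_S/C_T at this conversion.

C_R = C_{R0}(1−X) = 1.432 mol/L.
Both paths are first order in R, so the instantaneous fraction to S is constant: dC_S/d(−C_R) = k₁/(k₁+k₂) = 0.02969.
C_S = 0.02969·(C_{R0}−C_R) = 0.02969×1.898 = 0.0564 mol/L.
C_T = (C_{R0}−C_R)−C_S = 1.842 mol/L; S̃_{S/T} = 0.05636/1.842 = 0.0306.

0.0306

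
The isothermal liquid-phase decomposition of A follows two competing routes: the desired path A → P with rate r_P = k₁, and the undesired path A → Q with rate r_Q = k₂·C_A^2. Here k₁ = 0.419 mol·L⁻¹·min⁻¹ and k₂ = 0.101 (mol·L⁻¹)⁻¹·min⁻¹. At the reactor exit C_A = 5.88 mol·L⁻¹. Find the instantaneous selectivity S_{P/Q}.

S_{P/Q} = r_P/r_Q = (k₁)/(k₂·C_A^2) = (k₁/k₂)·C_A^-2.
= (0.419) / (0.101×5.880^2) = 0.4190/3.492 = 0.120.
The undesired path is higher order in A, so low C_A (CSTR or dilute feed) favours P.

0.120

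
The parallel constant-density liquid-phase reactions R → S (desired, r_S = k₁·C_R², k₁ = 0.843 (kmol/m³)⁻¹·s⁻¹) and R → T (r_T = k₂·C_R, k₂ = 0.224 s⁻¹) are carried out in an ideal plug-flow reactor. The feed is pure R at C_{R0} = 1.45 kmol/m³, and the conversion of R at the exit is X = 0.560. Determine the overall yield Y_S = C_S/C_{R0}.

C_R = C_{R0}(1−X) = 0.6380 kmol/m³.
Along a PFR/batch, dC_T/dC_R = −r_T/(r_S+r_T) = −k₂/(k₂+k₁·C_R).
Integrating from C_{R0} to C_R: C_T = (0.224/0.843)·ln[(0.224+0.843·1.45)/(0.224+0.843·0.638)] = 0.2657·ln(1.446/0.7618) = 0.1703 kmol/m³.
Then C_S = (C_{R0}−C_R) − C_T = 0.8120 − 0.1703 = 0.6417 kmol/m³.
Y_S = C_S/C_{R0} = 0.6417/1.45 = 0.443.

0.443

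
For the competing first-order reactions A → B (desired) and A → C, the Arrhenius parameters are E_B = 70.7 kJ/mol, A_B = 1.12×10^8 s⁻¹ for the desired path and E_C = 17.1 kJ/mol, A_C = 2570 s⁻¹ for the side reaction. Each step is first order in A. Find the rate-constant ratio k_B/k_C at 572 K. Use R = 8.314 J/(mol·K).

k_B/k_C = (A_B/A_C)·exp[−(E_B−E_C)/(RT)] = (A_B/A_C)·exp[(E_C−E_B)/(RT)].
(E_C−E_B)/(RT) = (17.1−70.7)×10³/(8.314×572) = -53600/4756 = -11.27.
k_B/k_C = (1.12×10^8/2570)·exp(-11.27) = 43580 × 1.274×10^-5 = 0.555.
Since E_B > E_C, raising the temperature improves selectivity toward B.

0.555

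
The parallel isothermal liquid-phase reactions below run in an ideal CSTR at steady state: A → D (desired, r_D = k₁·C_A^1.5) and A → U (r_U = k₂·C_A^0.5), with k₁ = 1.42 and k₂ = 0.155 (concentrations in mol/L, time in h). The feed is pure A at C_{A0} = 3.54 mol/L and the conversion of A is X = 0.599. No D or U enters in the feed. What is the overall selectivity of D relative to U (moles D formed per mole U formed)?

Exit C_A = C_{A0}(1−X) = 3.54×0.401 = 1.420 mol/L.
A CSTR operates uniformly at the exit composition, giving r_D = 2.402 and r_U = 0.1847 (each k·C_A^n at C_A = 1.420).
Overall selectivity = C_D/C_U = r_Dτ/(r_Uτ) = r_D/r_U = 13.0.

13.0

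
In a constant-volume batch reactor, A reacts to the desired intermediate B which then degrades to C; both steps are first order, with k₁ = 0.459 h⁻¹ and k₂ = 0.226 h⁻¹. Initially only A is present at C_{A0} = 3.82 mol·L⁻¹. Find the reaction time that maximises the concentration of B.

3.04 h

Setting dC_B/dt = 0 gives t_opt = ln(k₂/k₁)/(k₂−k₁).
= ln(0.226/0.459)/(0.226−0.459) = ln(0.4924)/-0.2330 = -0.7085/-0.2330 = 3.04 h.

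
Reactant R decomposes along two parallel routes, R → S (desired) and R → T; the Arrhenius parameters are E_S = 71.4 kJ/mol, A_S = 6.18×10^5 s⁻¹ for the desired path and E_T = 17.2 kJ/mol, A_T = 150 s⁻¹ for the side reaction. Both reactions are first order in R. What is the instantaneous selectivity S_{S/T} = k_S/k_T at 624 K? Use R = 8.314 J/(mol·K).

k_S/k_T = (A_S/A_T)·exp[−(E_S−E_T)/(RT)] = (A_S/A_T)·exp[(E_T−E_S)/(RT)].
(E_T−E_S)/(RT) = (17.2−71.4)×10³/(8.314×624) = -54200/5188 = -10.45.
k_S/k_T = (6.18×10^5/150)·exp(-10.45) = 4120 × 2.903×10^-5 = 0.120.

0.120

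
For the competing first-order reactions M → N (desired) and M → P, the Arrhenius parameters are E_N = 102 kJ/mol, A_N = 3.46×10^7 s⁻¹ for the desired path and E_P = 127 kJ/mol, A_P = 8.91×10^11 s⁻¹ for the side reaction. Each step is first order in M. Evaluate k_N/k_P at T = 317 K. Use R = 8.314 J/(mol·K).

Since both paths have the same order in M, the concentration cancels and S_{N/P} = k_N/k_P = (A_N/A_P)·exp[(E_P−E_N)/(RT)].
(E_P−E_N)/(RT) = (127−102)×10³/(8.314×317) = 25000/2636 = 9.486.
k_N/k_P = (3.46×10^7/8.91×10^11)·exp(9.486) = 3.883×10^-5 × 13170 = 0.511.
Since E_N < E_P, lowering the temperature improves selectivity toward N.

0.511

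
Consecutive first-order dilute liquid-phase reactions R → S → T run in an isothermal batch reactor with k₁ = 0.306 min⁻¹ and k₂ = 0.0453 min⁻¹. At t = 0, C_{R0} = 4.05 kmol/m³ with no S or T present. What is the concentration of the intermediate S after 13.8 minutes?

2.47 kmol/m³

The intermediate concentration in a first-order A→B→C sequence is C_S = k₁C_{R0}(e^(−k₁t) − e^(−k₂t))/(k₂−k₁).
e^(−k₁t) = e^(−0.306×13.8) = e^(−4.223) = 0.01466; e^(−k₂t) = e^(−0.6251) = 0.5352.
C_S = 0.306×4.05/(0.0453−0.306) × (0.01466−0.5352) = (-4.754)×(-0.5205) = 2.474 kmol/m³.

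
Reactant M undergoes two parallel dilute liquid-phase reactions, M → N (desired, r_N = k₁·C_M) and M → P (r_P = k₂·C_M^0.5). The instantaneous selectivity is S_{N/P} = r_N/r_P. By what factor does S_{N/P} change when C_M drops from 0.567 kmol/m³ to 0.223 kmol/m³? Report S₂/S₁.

0.627

S_{N/P} = (k₁/k₂)·C_M^0.5, so S₂/S₁ = (C_{M,2}/C_{M,1})^0.5.
= (0.223/0.567)^0.5 = (0.3933)^0.5 = 0.627.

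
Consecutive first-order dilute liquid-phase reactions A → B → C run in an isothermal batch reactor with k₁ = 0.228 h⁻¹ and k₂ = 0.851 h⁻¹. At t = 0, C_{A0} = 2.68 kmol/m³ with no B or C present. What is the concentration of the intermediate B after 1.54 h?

0.426 kmol/m³

For first-order series with pure A initially, C_B(t) = k₁C_{A0}/(k₂−k₁)·(e^(−k₁t) − e^(−k₂t)).
e^(−k₁t) = e^(−0.228×1.54) = e^(−0.3511) = 0.7039; e^(−k₂t) = e^(−1.311) = 0.2697.
C_B = 0.228×2.68/(0.851−0.228) × (0.7039−0.2697) = 0.9808×0.4342 = 0.4259 kmol/m³.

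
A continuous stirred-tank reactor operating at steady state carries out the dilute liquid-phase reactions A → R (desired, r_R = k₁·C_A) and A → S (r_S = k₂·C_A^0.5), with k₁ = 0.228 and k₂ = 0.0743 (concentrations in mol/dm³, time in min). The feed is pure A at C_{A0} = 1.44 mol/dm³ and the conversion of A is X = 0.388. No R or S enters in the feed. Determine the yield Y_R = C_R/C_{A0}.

0.288

Exit C_A = C_{A0}(1−X) = 1.44×0.612 = 0.8813 mol/dm³.
A CSTR operates uniformly at the exit composition, giving r_R = 0.2009 and r_S = 0.06975 (each k·C_A^n at C_A = 0.8813).
Fraction of consumed A going to R: r_R/(r_R+r_S) = 0.7423.
C_R = 0.7423·C_{A0}·X = 0.7423×1.44×0.388 = 0.415 mol/dm³; Y_R = C_R/C_{A0} = 0.288.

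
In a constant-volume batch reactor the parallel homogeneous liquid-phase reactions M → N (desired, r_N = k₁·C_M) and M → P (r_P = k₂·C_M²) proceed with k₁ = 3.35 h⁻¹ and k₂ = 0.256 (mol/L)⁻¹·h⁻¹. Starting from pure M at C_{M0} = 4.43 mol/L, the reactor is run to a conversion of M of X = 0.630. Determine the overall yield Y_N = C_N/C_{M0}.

C_M = C_{M0}(1−X) = 1.639 mol/L.
Along a PFR/batch, dC_N/dC_M = −r_N/(r_N+r_P) = −k₁/(k₁+k₂·C_M).
Integrating from C_{M0} to C_M: C_N = (3.35/0.256)·ln[(3.35+0.256·4.43)/(3.35+0.256·1.64)] = 13.09·ln(4.484/3.770) = 2.271 mol/L.
Y_N = C_N/C_{M0} = 2.271/4.43 = 0.513.

0.513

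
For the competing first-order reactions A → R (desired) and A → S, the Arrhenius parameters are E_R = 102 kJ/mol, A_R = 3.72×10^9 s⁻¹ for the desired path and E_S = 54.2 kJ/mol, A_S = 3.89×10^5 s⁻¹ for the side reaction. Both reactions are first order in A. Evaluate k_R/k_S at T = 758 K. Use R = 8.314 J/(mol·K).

4.86

k_R/k_S = (A_R/A_S)·exp[−(E_R−E_S)/(RT)] = (A_R/A_S)·exp[(E_S−E_R)/(RT)].
(E_S−E_R)/(RT) = (54.2−102)×10³/(8.314×758) = -47800/6302 = -7.585.
k_R/k_S = (3.72×10^9/3.89×10^5)·exp(-7.585) = 9563 × 5.081×10^-4 = 4.86.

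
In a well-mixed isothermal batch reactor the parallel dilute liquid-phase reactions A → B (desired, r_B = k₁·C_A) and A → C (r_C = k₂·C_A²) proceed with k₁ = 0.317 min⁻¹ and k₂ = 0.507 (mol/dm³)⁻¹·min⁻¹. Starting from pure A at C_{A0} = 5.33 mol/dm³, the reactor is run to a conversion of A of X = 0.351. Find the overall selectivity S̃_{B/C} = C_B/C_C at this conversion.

0.144

C_A = C_{A0}(1−X) = 3.459 mol/dm³.
Along a PFR/batch, dC_B/dC_A = −r_B/(r_B+r_C) = −k₁/(k₁+k₂·C_A).
Integrating from C_{A0} to C_A: C_B = (0.317/0.507)·ln[(0.317+0.507·5.33)/(0.317+0.507·3.46)] = 0.6252·ln(3.019/2.071) = 0.2358 mol/dm³.
C_C = (C_{A0}−C_A)−C_B = 1.635 mol/dm³; S̃_{B/C} = 0.2358/1.635 = 0.144.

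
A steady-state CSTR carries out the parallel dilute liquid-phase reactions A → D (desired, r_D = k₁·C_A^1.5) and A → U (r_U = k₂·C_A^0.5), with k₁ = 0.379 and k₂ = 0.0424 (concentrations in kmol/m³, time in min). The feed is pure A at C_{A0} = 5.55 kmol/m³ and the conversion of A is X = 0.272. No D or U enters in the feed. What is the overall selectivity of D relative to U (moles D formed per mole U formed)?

36.1

Exit C_A = C_{A0}(1−X) = 5.55×0.728 = 4.040 kmol/m³.
In a CSTR the entire volume is at exit conditions, so r_D = 0.379×4.040^1.5 = 3.078 and r_U = 0.0424×4.040^0.5 = 0.08523.
Overall selectivity = C_D/C_U = r_Dτ/(r_Uτ) = r_D/r_U = 36.1.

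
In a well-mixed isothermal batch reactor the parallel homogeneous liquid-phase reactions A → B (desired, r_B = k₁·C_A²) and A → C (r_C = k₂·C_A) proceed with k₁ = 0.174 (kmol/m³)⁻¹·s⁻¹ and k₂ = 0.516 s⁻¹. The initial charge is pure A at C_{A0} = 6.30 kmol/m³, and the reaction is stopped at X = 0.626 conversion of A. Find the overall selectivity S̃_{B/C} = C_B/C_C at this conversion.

C_A = C_{A0}(1−X) = 2.356 kmol/m³.
Along a PFR/batch, dC_C/dC_A = −r_C/(r_B+r_C) = −k₂/(k₂+k₁·C_A).
Integrating from C_{A0} to C_A: C_C = (0.516/0.174)·ln[(0.516+0.174·6.30)/(0.516+0.174·2.36)] = 2.966·ln(1.612/0.9260) = 1.644 kmol/m³.
Then C_B = (C_{A0}−C_A) − C_C = 3.944 − 1.644 = 2.299 kmol/m³.
S̃_{B/C} = C_B/C_C = 2.299/1.644 = 1.40.

1.40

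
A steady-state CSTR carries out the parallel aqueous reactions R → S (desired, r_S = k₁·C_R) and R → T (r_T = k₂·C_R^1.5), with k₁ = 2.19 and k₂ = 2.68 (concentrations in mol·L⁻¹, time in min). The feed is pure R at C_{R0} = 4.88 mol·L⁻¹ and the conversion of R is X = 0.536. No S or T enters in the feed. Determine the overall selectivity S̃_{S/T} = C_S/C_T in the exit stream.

0.543

Exit C_R = C_{R0}(1−X) = 4.88×0.464 = 2.264 mol·L⁻¹.
Rates in a CSTR are evaluated at the outlet concentration: r_S = 2.19×2.264 = 4.959, r_T = 2.68×2.264^1.5 = 9.131.
Overall selectivity = C_S/C_T = r_Sτ/(r_Tτ) = r_S/r_T = 0.543.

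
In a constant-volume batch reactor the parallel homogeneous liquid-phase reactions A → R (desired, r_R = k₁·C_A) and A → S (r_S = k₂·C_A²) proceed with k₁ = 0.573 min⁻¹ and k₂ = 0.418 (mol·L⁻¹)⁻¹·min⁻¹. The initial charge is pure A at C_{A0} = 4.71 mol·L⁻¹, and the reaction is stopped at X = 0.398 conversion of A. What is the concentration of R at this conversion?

C_A = C_{A0}(1−X) = 2.835 mol·L⁻¹.
Along a PFR/batch, dC_R/dC_A = −r_R/(r_R+r_S) = −k₁/(k₁+k₂·C_A).
Integrating from C_{A0} to C_A: C_R = (0.573/0.418)·ln[(0.573+0.418·4.71)/(0.573+0.418·2.84)] = 1.371·ln(2.542/1.758) = 0.5052 mol·L⁻¹.

0.505 mol·L⁻¹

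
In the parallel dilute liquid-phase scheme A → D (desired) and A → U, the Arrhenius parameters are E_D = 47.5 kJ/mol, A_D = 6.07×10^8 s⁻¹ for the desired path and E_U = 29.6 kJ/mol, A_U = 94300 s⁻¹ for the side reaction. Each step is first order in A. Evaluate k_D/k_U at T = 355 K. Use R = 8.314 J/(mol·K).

15.0

With equal orders, S_{D/U} = k_D/k_U = (A_D/A_U)·exp[(E_U−E_D)/(RT)].
(E_U−E_D)/(RT) = (29.6−47.5)×10³/(8.314×355) = -17900/2951 = -6.065.
k_D/k_U = (6.07×10^8/94300)·exp(-6.065) = 6437 × 0.002323 = 15.0.
Since E_D > E_U, raising the temperature improves selectivity toward D.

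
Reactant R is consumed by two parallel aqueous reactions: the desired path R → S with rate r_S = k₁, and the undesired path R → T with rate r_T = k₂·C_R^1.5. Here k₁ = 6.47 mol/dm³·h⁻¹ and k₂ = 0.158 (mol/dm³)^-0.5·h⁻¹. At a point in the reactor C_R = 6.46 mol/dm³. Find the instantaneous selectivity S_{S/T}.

2.49

S_{S/T} = r_S/r_T = (k₁)/(k₂·C_R^1.5) = (k₁/k₂)·C_R^-1.5.
= (6.47) / (0.158×6.460^1.5) = 6.470/2.594 = 2.49.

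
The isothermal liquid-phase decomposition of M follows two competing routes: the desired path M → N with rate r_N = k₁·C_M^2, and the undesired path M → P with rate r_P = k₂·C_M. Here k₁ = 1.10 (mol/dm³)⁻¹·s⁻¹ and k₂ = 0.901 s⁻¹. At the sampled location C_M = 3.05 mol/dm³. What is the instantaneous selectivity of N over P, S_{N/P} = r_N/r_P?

S_{N/P} = r_N/r_P = (k₁·C_M^2)/(k₂·C_M) = (k₁/k₂)·C_M.
= (1.10×3.050^2) / (0.901×3.050) = 10.23/2.748 = 3.72.

3.72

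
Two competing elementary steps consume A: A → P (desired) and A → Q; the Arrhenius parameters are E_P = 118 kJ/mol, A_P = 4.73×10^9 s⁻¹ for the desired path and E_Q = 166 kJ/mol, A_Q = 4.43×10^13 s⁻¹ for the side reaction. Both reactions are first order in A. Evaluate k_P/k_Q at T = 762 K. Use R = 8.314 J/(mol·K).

Since both paths have the same order in A, the concentration cancels and S_{P/Q} = k_P/k_Q = (A_P/A_Q)·exp[(E_Q−E_P)/(RT)].
(E_Q−E_P)/(RT) = (166−118)×10³/(8.314×762) = 48000/6335 = 7.577.
k_P/k_Q = (4.73×10^9/4.43×10^13)·exp(7.577) = 1.068×10^-4 × 1952 = 0.208.

0.208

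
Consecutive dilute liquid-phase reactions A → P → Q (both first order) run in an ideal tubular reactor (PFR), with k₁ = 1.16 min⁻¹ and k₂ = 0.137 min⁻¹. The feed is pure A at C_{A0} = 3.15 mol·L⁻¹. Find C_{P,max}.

2.37 mol·L⁻¹

Evaluating C_P at τ_opt = ln(k₂/k₁)/(k₂−k₁) gives C_{P,max}/C_{A0} = (k₁/k₂)^[k₂/(k₂−k₁)].
= (1.16/0.137)^(0.137/(0.137−1.16)) = (8.467)^(-0.1339) = 0.7512.
C_{P,max} = 0.7512×3.15 = 2.37 mol·L⁻¹.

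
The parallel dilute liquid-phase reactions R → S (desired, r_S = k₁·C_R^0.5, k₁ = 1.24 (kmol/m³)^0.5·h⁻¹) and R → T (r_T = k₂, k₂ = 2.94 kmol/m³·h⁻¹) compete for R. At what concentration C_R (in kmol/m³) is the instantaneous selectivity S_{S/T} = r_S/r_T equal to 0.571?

1.83 kmol/m³

S_{S/T} = (k₁/k₂)·C_R^0.5 ⇒ C_R = (S·k₂/k₁)^(2).
= (0.571×2.94/1.24)^(2) = (1.354)^(2) = 1.83 kmol/m³.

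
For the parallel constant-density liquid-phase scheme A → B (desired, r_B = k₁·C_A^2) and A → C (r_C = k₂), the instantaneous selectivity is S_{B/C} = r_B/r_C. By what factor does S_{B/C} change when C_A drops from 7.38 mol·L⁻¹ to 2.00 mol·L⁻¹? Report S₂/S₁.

S_{B/C} = (k₁/k₂)·C_A^2, so S₂/S₁ = (C_{A,2}/C_{A,1})^2.
= (2.00/7.38)^2 = (0.2710)^2 = 0.0734.

0.0734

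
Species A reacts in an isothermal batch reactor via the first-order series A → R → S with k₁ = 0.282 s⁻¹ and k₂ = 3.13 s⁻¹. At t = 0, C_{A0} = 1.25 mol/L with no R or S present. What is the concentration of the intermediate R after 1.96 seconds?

For first-order series with pure A initially, C_R(t) = k₁C_{A0}/(k₂−k₁)·(e^(−k₁t) − e^(−k₂t)).
e^(−k₁t) = e^(−0.282×1.96) = e^(−0.5527) = 0.5754; e^(−k₂t) = e^(−6.135) = 0.002166.
C_R = 0.282×1.25/(3.13−0.282) × (0.5754−0.002166) = 0.1238×0.5732 = 0.07095 mol/L.

0.0709 mol/L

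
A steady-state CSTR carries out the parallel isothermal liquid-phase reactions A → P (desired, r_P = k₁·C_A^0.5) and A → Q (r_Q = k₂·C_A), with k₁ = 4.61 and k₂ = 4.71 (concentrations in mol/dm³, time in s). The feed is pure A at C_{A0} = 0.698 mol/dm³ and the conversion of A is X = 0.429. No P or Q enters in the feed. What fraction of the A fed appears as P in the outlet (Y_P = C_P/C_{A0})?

Exit C_A = C_{A0}(1−X) = 0.698×0.571 = 0.3986 mol/dm³.
In a CSTR the entire volume is at exit conditions, so r_P = 4.61×0.3986^0.5 = 2.910 and r_Q = 4.71×0.3986 = 1.877.
Fraction of consumed A going to P: r_P/(r_P+r_Q) = 0.6079.
C_P = 0.6079·C_{A0}·X = 0.6079×0.698×0.429 = 0.182 mol/dm³; Y_P = C_P/C_{A0} = 0.261.

0.261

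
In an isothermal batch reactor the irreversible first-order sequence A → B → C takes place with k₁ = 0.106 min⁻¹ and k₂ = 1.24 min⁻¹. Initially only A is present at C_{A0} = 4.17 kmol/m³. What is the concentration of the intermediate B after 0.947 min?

0.232 kmol/m³

The intermediate concentration in a first-order A→B→C sequence is C_B = k₁C_{A0}(e^(−k₁t) − e^(−k₂t))/(k₂−k₁).
e^(−k₁t) = e^(−0.106×0.947) = e^(−0.1004) = 0.9045; e^(−k₂t) = e^(−1.174) = 0.3090.
C_B = 0.106×4.17/(1.24−0.106) × (0.9045−0.3090) = 0.3898×0.5955 = 0.2321 kmol/m³.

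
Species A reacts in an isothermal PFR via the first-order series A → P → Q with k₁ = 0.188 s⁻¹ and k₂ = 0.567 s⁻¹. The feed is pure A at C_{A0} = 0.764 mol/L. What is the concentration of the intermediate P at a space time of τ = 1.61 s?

For first-order series with pure A initially, C_P(τ) = k₁C_{A0}/(k₂−k₁)·(e^(−k₁τ) − e^(−k₂τ)).
e^(−k₁τ) = e^(−0.188×1.61) = e^(−0.3027) = 0.7388; e^(−k₂τ) = e^(−0.9129) = 0.4014.
C_P = 0.188×0.764/(0.567−0.188) × (0.7388−0.4014) = 0.3790×0.3375 = 0.1279 mol/L.

0.128 mol/L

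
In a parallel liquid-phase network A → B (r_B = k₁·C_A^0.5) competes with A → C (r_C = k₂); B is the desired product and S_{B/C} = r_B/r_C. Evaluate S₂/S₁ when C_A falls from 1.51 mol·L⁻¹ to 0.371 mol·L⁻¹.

S_{B/C} = (k₁/k₂)·C_A^0.5, so S₂/S₁ = (C_{A,2}/C_{A,1})^0.5.
= (0.371/1.51)^0.5 = (0.2457)^0.5 = 0.496.

0.496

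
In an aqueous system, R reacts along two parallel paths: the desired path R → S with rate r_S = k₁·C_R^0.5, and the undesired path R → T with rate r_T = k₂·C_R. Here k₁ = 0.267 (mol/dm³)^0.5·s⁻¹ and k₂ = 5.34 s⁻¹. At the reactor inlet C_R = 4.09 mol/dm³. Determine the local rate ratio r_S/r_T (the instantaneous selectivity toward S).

S_{S/T} = r_S/r_T = (k₁·C_R^0.5)/(k₂·C_R) = (k₁/k₂)·C_R^-0.5.
= (0.267×4.090^0.5) / (5.34×4.090) = 0.5400/21.84 = 0.0247.
The undesired path is higher order in R, so low C_R (CSTR or dilute feed) favours S.

0.0247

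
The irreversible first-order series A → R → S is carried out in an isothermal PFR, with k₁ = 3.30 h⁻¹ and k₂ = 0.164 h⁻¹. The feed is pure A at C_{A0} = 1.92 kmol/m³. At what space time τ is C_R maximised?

Setting dC_R/dτ = 0 gives τ_opt = ln(k₂/k₁)/(k₂−k₁).
= ln(0.164/3.30)/(0.164−3.30) = ln(0.04970)/-3.136 = -3.002/-3.136 = 0.957 h.

0.957 h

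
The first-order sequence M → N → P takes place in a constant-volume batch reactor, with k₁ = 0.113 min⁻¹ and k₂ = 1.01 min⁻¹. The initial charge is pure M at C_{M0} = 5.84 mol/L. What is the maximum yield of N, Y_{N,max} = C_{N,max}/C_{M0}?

At the optimum, C_{N,max}/C_{M0} = (k₁/k₂)^[k₂/(k₂−k₁)].
= (0.113/1.01)^(1.01/(1.01−0.113)) = (0.1119)^(1.126) = 0.08490.

0.0849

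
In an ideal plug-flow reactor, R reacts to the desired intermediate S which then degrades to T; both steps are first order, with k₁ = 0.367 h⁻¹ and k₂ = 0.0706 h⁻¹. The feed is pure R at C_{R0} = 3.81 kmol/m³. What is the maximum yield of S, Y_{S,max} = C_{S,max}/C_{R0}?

Evaluating C_S at τ_opt = ln(k₂/k₁)/(k₂−k₁) gives C_{S,max}/C_{R0} = (k₁/k₂)^[k₂/(k₂−k₁)].
= (0.367/0.0706)^(0.0706/(0.0706−0.367)) = (5.198)^(-0.2382) = 0.6753.

0.675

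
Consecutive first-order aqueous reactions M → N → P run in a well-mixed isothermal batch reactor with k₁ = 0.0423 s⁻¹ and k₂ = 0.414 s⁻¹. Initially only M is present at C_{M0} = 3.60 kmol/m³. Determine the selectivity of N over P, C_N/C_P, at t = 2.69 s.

The intermediate concentration in a first-order A→B→C sequence is C_N = k₁C_{M0}(e^(−k₁t) − e^(−k₂t))/(k₂−k₁).
e^(−k₁t) = e^(−0.0423×2.69) = e^(−0.1138) = 0.8924; e^(−k₂t) = e^(−1.114) = 0.3284.
C_N = 0.0423×3.60/(0.414−0.0423) × (0.8924−0.3284) = 0.4097×0.5641 = 0.2311 kmol/m³.
C_M = C_{M0}e^(−k₁t) = 3.213 kmol/m³, so C_P = C_{M0}−C_M−C_N = 0.1561 kmol/m³; C_N/C_P = 1.48.

1.48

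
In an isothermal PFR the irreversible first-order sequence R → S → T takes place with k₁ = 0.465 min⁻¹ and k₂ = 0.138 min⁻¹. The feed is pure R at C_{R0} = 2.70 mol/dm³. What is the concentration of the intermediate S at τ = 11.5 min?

The intermediate concentration in a first-order A→B→C sequence is C_S = k₁C_{R0}(e^(−k₁τ) − e^(−k₂τ))/(k₂−k₁).
e^(−k₁τ) = e^(−0.465×11.5) = e^(−5.348) = 0.004760; e^(−k₂τ) = e^(−1.587) = 0.2045.
C_S = 0.465×2.70/(0.138−0.465) × (0.004760−0.2045) = (-3.839)×(-0.1998) = 0.7670 mol/dm³.

0.767 mol/dm³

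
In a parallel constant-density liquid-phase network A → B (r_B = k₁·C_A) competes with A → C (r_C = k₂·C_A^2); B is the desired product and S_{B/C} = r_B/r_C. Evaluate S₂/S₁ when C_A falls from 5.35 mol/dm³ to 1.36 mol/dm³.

S_{B/C} = (k₁/k₂)·C_A⁻¹, so S₂/S₁ = (C_{A,2}/C_{A,1})⁻¹.
= 5.35/1.36 = 3.93.

3.93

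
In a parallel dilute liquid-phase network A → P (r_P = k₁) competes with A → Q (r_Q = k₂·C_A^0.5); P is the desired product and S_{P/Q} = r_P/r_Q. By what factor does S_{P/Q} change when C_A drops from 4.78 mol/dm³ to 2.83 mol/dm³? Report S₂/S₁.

1.30

S_{P/Q} = (k₁/k₂)·C_A^-0.5, so S₂/S₁ = (C_{A,2}/C_{A,1})^-0.5.
= (2.83/4.78)^(-0.5) = (0.5921)^(-0.5) = 1.30.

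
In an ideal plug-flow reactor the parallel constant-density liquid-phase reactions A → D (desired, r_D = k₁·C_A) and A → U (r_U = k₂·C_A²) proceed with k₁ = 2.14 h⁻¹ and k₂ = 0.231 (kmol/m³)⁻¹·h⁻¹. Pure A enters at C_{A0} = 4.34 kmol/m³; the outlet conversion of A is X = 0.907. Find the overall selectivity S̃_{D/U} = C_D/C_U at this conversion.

C_A = C_{A0}(1−X) = 0.4036 kmol/m³.
Along a PFR/batch, dC_D/dC_A = −r_D/(r_D+r_U) = −k₁/(k₁+k₂·C_A).
Integrating from C_{A0} to C_A: C_D = (2.14/0.231)·ln[(2.14+0.231·4.34)/(2.14+0.231·0.404)] = 9.264·ln(3.143/2.233) = 3.164 kmol/m³.
C_U = (C_{A0}−C_A)−C_D = 0.7720 kmol/m³; S̃_{D/U} = 3.164/0.7720 = 4.10.

4.10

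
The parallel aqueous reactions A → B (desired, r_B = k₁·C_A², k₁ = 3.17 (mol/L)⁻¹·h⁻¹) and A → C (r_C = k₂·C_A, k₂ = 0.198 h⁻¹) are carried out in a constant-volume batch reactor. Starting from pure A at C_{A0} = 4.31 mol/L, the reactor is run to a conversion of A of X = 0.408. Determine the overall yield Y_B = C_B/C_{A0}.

C_A = C_{A0}(1−X) = 2.552 mol/L.
Along a PFR/batch, dC_C/dC_A = −r_C/(r_B+r_C) = −k₂/(k₂+k₁·C_A).
Integrating from C_{A0} to C_A: C_C = (0.198/3.17)·ln[(0.198+3.17·4.31)/(0.198+3.17·2.55)] = 0.06246·ln(13.86/8.286) = 0.03213 mol/L.
Then C_B = (C_{A0}−C_A) − C_C = 1.758 − 0.03213 = 1.726 mol/L.
Y_B = C_B/C_{A0} = 1.726/4.31 = 0.401.

0.401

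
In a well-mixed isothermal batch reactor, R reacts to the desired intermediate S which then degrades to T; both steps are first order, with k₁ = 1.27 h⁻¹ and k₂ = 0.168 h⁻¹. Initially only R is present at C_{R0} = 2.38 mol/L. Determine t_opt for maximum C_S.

1.84 h

Setting dC_S/dt = 0 gives t_opt = ln(k₂/k₁)/(k₂−k₁).
= ln(0.168/1.27)/(0.168−1.27) = ln(0.1323)/-1.102 = -2.023/-1.102 = 1.84 h.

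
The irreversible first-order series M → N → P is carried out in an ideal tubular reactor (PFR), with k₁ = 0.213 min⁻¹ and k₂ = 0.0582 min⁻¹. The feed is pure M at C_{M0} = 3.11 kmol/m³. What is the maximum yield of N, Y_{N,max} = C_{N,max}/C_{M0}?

For a first-order series the maximum intermediate yield is C_{N,max}/C_{M0} = (k₁/k₂)^[k₂/(k₂−k₁)].
= (0.213/0.0582)^(0.0582/(0.0582−0.213)) = (3.660)^(-0.3760) = 0.6140.

0.614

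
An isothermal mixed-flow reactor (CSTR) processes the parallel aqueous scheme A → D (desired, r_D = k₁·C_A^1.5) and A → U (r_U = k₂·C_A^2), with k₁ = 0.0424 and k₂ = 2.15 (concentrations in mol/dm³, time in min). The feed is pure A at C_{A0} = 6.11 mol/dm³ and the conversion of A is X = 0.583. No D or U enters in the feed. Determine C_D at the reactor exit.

0.0435 mol/dm³

Exit C_A = C_{A0}(1−X) = 6.11×0.417 = 2.548 mol/dm³.
A CSTR operates uniformly at the exit composition, giving r_D = 0.1724 and r_U = 13.96 (each k·C_A^n at C_A = 2.548).
Fraction of consumed A going to D: r_D/(r_D+r_U) = 0.01220.
C_D = 0.01220·C_{A0}·X = 0.01220×6.11×0.583 = 0.0435 mol/dm³.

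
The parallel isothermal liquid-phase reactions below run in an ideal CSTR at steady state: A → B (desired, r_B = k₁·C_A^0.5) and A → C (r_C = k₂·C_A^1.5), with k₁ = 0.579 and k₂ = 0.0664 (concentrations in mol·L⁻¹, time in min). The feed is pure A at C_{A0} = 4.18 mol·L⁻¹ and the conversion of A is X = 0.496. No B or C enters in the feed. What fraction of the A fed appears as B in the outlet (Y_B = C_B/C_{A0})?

Exit C_A = C_{A0}(1−X) = 4.18×0.504 = 2.107 mol·L⁻¹.
In a CSTR the entire volume is at exit conditions, so r_B = 0.579×2.107^0.5 = 0.8404 and r_C = 0.0664×2.107^1.5 = 0.2030.
Fraction of consumed A going to B: r_B/(r_B+r_C) = 0.8054.
C_B = 0.8054·C_{A0}·X = 0.8054×4.18×0.496 = 1.67 mol·L⁻¹; Y_B = C_B/C_{A0} = 0.399.

0.399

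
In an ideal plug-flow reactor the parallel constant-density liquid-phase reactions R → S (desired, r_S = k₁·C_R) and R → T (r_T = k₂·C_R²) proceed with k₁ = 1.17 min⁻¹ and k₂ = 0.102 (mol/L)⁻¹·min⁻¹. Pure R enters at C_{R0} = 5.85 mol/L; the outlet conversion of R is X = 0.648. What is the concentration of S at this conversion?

C_R = C_{R0}(1−X) = 2.059 mol/L.
Along a PFR/batch, dC_S/dC_R = −r_S/(r_S+r_T) = −k₁/(k₁+k₂·C_R).
Integrating from C_{R0} to C_R: C_S = (1.17/0.102)·ln[(1.17+0.102·5.85)/(1.17+0.102·2.06)] = 11.47·ln(1.767/1.380) = 2.833 mol/L.

2.83 mol/L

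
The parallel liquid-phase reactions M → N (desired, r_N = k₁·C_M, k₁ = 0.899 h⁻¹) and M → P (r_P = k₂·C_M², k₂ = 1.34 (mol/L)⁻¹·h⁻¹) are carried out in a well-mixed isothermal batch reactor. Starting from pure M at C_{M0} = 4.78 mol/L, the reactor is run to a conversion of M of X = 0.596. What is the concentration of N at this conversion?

0.496 mol/L

C_M = C_{M0}(1−X) = 1.931 mol/L.
Along a PFR/batch, dC_N/dC_M = −r_N/(r_N+r_P) = −k₁/(k₁+k₂·C_M).
Integrating from C_{M0} to C_M: C_N = (0.899/1.34)·ln[(0.899+1.34·4.78)/(0.899+1.34·1.93)] = 0.6709·ln(7.304/3.487) = 0.4961 mol/L.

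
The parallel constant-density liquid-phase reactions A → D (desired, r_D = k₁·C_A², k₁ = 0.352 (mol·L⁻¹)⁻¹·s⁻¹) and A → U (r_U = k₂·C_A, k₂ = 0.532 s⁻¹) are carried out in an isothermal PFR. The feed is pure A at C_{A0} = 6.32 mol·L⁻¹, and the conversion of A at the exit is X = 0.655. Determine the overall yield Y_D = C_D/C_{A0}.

0.475

C_A = C_{A0}(1−X) = 2.180 mol·L⁻¹.
Along a PFR/batch, dC_U/dC_A = −r_U/(r_D+r_U) = −k₂/(k₂+k₁·C_A).
Integrating from C_{A0} to C_A: C_U = (0.532/0.352)·ln[(0.532+0.352·6.32)/(0.532+0.352·2.18)] = 1.511·ln(2.757/1.300) = 1.137 mol·L⁻¹.
Then C_D = (C_{A0}−C_A) − C_U = 4.140 − 1.137 = 3.003 mol·L⁻¹.
Y_D = C_D/C_{A0} = 3.003/6.32 = 0.475.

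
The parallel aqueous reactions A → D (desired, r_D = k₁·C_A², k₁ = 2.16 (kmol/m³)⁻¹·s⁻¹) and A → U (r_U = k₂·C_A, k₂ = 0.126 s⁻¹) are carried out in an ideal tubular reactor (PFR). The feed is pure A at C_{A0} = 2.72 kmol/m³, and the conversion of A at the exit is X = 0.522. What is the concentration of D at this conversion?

C_A = C_{A0}(1−X) = 1.300 kmol/m³.
Along a PFR/batch, dC_U/dC_A = −r_U/(r_D+r_U) = −k₂/(k₂+k₁·C_A).
Integrating from C_{A0} to C_A: C_U = (0.126/2.16)·ln[(0.126+2.16·2.72)/(0.126+2.16·1.30)] = 0.05833·ln(6.001/2.934) = 0.04174 kmol/m³.
Then C_D = (C_{A0}−C_A) − C_U = 1.420 − 0.04174 = 1.378 kmol/m³.

1.38 kmol/m³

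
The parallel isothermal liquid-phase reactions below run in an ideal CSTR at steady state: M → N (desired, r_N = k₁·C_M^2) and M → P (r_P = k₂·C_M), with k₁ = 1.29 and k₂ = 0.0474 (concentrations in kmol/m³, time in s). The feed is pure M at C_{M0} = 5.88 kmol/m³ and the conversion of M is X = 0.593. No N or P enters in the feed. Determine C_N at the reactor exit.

Exit C_M = C_{M0}(1−X) = 5.88×0.407 = 2.393 kmol/m³.
A CSTR operates uniformly at the exit composition, giving r_N = 7.388 and r_P = 0.1134 (each k·C_M^n at C_M = 2.393).
Fraction of consumed M going to N: r_N/(r_N+r_P) = 0.9849.
C_N = 0.9849·C_{M0}·X = 0.9849×5.88×0.593 = 3.43 kmol/m³.

3.43 kmol/m³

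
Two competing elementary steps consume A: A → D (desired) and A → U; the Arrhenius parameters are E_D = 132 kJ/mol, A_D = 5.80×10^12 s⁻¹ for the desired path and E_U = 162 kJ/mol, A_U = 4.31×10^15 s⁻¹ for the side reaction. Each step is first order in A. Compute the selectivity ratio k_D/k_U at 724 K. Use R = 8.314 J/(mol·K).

0.197

With equal orders, S_{D/U} = k_D/k_U = (A_D/A_U)·exp[(E_U−E_D)/(RT)].
(E_U−E_D)/(RT) = (162−132)×10³/(8.314×724) = 30000/6019 = 4.984.
k_D/k_U = (5.80×10^12/4.31×10^15)·exp(4.984) = 0.001346 × 146.0 = 0.197.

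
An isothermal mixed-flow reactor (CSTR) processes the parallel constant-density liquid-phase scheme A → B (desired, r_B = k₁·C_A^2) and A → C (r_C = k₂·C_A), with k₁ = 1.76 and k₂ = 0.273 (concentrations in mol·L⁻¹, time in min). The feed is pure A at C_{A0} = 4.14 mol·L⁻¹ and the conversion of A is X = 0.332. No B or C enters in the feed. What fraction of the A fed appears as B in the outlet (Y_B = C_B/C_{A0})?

Exit C_A = C_{A0}(1−X) = 4.14×0.668 = 2.766 mol·L⁻¹.
In a CSTR the entire volume is at exit conditions, so r_B = 1.76×2.766^2 = 13.46 and r_C = 0.273×2.766 = 0.7550.
Fraction of consumed A going to B: r_B/(r_B+r_C) = 0.9469.
C_B = 0.9469·C_{A0}·X = 0.9469×4.14×0.332 = 1.30 mol·L⁻¹; Y_B = C_B/C_{A0} = 0.314.

0.314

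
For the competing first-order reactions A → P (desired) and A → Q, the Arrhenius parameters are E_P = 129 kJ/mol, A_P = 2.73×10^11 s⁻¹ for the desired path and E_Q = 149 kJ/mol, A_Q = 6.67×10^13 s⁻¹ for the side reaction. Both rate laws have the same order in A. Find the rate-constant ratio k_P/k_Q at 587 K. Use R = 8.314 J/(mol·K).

0.246

Since both paths have the same order in A, the concentration cancels and S_{P/Q} = k_P/k_Q = (A_P/A_Q)·exp[(E_Q−E_P)/(RT)].
(E_Q−E_P)/(RT) = (149−129)×10³/(8.314×587) = 20000/4880 = 4.098.
k_P/k_Q = (2.73×10^11/6.67×10^13)·exp(4.098) = 0.004093 × 60.23 = 0.246.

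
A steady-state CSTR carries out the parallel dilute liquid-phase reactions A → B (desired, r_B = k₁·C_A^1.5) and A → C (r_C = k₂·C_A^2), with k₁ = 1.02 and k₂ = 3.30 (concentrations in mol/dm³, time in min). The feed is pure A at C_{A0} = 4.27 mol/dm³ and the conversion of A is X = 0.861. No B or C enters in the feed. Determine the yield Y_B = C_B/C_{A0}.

Exit C_A = C_{A0}(1−X) = 4.27×0.139 = 0.5935 mol/dm³.
A CSTR operates uniformly at the exit composition, giving r_B = 0.4664 and r_C = 1.163 (each k·C_A^n at C_A = 0.5935).
Fraction of consumed A going to B: r_B/(r_B+r_C) = 0.2863.
C_B = 0.2863·C_{A0}·X = 0.2863×4.27×0.861 = 1.05 mol/dm³; Y_B = C_B/C_{A0} = 0.247.

0.247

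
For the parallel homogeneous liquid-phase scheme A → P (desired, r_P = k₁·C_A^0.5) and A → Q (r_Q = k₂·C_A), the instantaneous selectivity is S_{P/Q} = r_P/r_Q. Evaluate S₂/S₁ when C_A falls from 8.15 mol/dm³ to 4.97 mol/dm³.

1.28

S_{P/Q} = (k₁/k₂)·C_A^-0.5, so S₂/S₁ = (C_{A,2}/C_{A,1})^-0.5.
= (4.97/8.15)^(-0.5) = (0.6098)^(-0.5) = 1.28.
Selectivity toward P rises as C_A falls — low-concentration operation is favoured.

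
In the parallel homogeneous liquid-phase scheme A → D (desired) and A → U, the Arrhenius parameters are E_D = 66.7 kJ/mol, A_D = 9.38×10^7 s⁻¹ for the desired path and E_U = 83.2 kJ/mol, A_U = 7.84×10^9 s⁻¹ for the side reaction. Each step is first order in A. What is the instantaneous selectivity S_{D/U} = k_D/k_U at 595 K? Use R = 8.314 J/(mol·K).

Since both paths have the same order in A, the concentration cancels and S_{D/U} = k_D/k_U = (A_D/A_U)·exp[(E_U−E_D)/(RT)].
(E_U−E_D)/(RT) = (83.2−66.7)×10³/(8.314×595) = 16500/4947 = 3.335.
k_D/k_U = (9.38×10^7/7.84×10^9)·exp(3.335) = 0.01196 × 28.09 = 0.336.
Since E_D < E_U, lowering the temperature improves selectivity toward D.

0.336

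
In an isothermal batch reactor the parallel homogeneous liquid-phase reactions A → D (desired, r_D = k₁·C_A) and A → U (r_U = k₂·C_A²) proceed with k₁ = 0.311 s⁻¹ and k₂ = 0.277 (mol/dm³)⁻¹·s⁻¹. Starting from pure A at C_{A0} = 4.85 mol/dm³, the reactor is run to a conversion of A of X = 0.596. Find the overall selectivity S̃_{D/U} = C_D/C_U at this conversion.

C_A = C_{A0}(1−X) = 1.959 mol/dm³.
Along a PFR/batch, dC_D/dC_A = −r_D/(r_D+r_U) = −k₁/(k₁+k₂·C_A).
Integrating from C_{A0} to C_A: C_D = (0.311/0.277)·ln[(0.311+0.277·4.85)/(0.311+0.277·1.96)] = 1.123·ln(1.654/0.8538) = 0.7428 mol/dm³.
C_U = (C_{A0}−C_A)−C_D = 2.148 mol/dm³; S̃_{D/U} = 0.7428/2.148 = 0.346.

0.346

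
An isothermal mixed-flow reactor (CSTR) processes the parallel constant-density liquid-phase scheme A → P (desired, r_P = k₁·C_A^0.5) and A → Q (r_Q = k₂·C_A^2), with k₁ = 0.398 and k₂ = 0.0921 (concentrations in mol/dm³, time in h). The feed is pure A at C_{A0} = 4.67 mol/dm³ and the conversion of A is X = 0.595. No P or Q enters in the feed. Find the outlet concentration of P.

Exit C_A = C_{A0}(1−X) = 4.67×0.405 = 1.891 mol/dm³.
In a CSTR the entire volume is at exit conditions, so r_P = 0.398×1.891^0.5 = 0.5474 and r_Q = 0.0921×1.891^2 = 0.3295.
Fraction of consumed A going to P: r_P/(r_P+r_Q) = 0.6243.
C_P = 0.6243·C_{A0}·X = 0.6243×4.67×0.595 = 1.73 mol/dm³.

1.73 mol/dm³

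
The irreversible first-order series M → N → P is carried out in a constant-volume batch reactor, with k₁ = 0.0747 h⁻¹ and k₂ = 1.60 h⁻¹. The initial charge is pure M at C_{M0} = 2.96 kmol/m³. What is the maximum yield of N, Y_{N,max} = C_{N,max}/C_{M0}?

0.0402

For a first-order series the maximum intermediate yield is C_{N,max}/C_{M0} = (k₁/k₂)^[k₂/(k₂−k₁)].
= (0.0747/1.60)^(1.60/(1.60−0.0747)) = (0.04669)^(1.049) = 0.04018.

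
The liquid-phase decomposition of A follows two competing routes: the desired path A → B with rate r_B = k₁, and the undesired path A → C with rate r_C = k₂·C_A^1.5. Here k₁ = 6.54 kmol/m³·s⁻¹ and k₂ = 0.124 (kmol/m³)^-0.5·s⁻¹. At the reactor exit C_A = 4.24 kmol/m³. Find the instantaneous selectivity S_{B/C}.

S_{B/C} = r_B/r_C = (k₁)/(k₂·C_A^1.5) = (k₁/k₂)·C_A^-1.5.
= (6.54) / (0.124×4.240^1.5) = 6.540/1.083 = 6.04.

6.04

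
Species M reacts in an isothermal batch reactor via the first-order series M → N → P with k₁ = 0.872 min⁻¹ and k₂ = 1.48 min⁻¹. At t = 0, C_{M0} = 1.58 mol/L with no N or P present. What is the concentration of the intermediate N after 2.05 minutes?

0.270 mol/L

For first-order series with pure M initially, C_N(t) = k₁C_{M0}/(k₂−k₁)·(e^(−k₁t) − e^(−k₂t)).
e^(−k₁t) = e^(−0.872×2.05) = e^(−1.788) = 0.1674; e^(−k₂t) = e^(−3.034) = 0.04812.
C_N = 0.872×1.58/(1.48−0.872) × (0.1674−0.04812) = 2.266×0.1192 = 0.2702 mol/L.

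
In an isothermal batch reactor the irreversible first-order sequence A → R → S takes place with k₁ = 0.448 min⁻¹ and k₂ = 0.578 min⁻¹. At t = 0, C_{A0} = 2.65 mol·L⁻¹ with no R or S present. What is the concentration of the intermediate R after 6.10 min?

0.325 mol·L⁻¹

Solving the coupled first-order balances gives C_R(t) = [k₁/(k₂−k₁)]·C_{A0}·(e^(−k₁t) − e^(−k₂t)).
e^(−k₁t) = e^(−0.448×6.10) = e^(−2.733) = 0.06504; e^(−k₂t) = e^(−3.526) = 0.02943.
C_R = 0.448×2.65/(0.578−0.448) × (0.06504−0.02943) = 9.132×0.03561 = 0.3252 mol·L⁻¹.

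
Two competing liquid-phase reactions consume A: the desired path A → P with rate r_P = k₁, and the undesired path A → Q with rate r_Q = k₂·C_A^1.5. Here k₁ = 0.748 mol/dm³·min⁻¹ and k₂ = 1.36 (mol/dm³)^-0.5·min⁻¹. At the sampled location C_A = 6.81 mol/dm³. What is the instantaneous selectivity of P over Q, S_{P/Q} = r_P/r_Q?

0.0309

S_{P/Q} = r_P/r_Q = (k₁)/(k₂·C_A^1.5) = (k₁/k₂)·C_A^-1.5.
= (0.748) / (1.36×6.810^1.5) = 0.7480/24.17 = 0.0309.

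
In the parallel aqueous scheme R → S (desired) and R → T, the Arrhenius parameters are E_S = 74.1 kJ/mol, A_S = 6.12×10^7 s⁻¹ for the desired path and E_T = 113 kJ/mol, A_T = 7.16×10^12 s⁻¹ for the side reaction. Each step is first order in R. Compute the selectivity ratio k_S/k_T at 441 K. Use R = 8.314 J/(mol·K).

Since both paths have the same order in R, the concentration cancels and S_{S/T} = k_S/k_T = (A_S/A_T)·exp[(E_T−E_S)/(RT)].
(E_T−E_S)/(RT) = (113−74.1)×10³/(8.314×441) = 38900/3666 = 10.61.
k_S/k_T = (6.12×10^7/7.16×10^12)·exp(10.61) = 8.547×10^-6 × 40524 = 0.346.

0.346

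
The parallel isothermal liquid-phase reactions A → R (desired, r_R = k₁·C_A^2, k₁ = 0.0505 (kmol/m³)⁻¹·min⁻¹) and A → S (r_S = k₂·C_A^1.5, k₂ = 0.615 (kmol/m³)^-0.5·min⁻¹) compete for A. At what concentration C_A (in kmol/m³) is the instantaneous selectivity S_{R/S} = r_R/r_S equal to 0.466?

S_{R/S} = (k₁/k₂)·C_A^0.5 ⇒ C_A = (S·k₂/k₁)^(2).
= (0.466×0.615/0.0505)^(2) = (5.675)^(2) = 32.2 kmol/m³.

32.2 kmol/m³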